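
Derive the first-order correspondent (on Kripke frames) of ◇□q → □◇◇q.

∀x ∀y ∀z ((xRy ∧ xRz) → ∃w (yRw ∧ zR²w))

This is a Sahlqvist (Geach-type) schema ◇^1□^1q → □^1◇^2q.
Minimal-valuation argument: fix x; take any y with xR^1y and any z with xR^1z. Set V(q) to the set of worlds R-reachable from y in exactly 1 step. Then □^1q holds at y, so the antecedent holds at x; validity forces ◇^2q at z, giving a w with zR^2w and yR^1w.
First-order correspondent: ∀x ∀y ∀z ((xRy ∧ xRz) → ∃w (yRw ∧ zR²w)).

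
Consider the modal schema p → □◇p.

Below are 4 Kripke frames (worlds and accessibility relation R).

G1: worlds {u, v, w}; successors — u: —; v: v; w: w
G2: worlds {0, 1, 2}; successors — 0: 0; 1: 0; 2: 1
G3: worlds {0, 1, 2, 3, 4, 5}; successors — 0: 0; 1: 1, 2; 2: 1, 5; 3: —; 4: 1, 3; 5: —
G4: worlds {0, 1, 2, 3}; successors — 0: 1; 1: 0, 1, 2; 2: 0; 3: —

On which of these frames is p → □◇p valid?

This is the axiom for symmetry; its first-order frame correspondent is ∀x ∀y (Rxy → Ryx).
G1: ✓.
G2: fails — R10 but not R01.
G3: fails — R25 but not R52.
G4: fails — R12 but not R21.

G1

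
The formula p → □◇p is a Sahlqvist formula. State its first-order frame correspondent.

symmetry

Suppose p→□◇p is valid. Take Rxy and set V(p)={x}. Then p at x, so □◇p at x, so ◇p at y, so some z with Ryz has p; z=x, i.e. Ryx.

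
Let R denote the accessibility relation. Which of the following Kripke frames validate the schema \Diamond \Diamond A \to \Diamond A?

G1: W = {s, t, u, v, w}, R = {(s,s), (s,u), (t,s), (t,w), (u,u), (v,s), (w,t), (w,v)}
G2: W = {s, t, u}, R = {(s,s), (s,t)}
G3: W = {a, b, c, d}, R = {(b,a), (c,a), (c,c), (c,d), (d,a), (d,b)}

G2

This is the axiom for transitivity; its first-order frame correspondent is \forall x \forall y \forall z (Rxy \wedge Ryz \to Rxz).
G1: fails — Rwt and Rts but not Rws.
G2: ✓.
G3: fails — Rcd and Rdb but not Rcb.
Valid on: G2.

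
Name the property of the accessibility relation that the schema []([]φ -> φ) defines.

Suppose □(□φ→φ) is valid. Take Rxy and set V(φ)={w : Ryw}. Then at y, □φ holds; since □(□φ→φ) at x, □φ→φ at y, so φ at y, i.e. Ryy.

Shift-reflexivity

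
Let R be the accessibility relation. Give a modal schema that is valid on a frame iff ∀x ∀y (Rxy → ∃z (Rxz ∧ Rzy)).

This is density; the standard corresponding axiom is C4: □□r → □r.

□□r → □r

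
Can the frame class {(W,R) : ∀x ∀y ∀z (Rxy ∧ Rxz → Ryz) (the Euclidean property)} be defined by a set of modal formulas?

Yes — defined by ◇p → □◇p

This is a Sahlqvist condition; the 5 axiom ◇p → □◇p defines it.
Suppose ◇p→□◇p is valid. Take Rxy, Rxz and set V(p)={y}. Then ◇p at x, so □◇p at x, so ◇p at z, so some w with Rzw has p; w=y, i.e. Rzy. By symmetry of the argument, Ryz.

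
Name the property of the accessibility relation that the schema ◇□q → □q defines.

the Euclidean property

Replacing q by ¬q and contraposing gives the equivalent schema ◇q → □◇q.
Suppose ◇q→□◇q is valid. Take Rxy, Rxz and set V(q)={y}. Then ◇q at x, so □◇q at x, so ◇q at z, so some w with Rzw has q; w=y, i.e. Rzy. By symmetry of the argument, Ryz.
Conversely, any frame satisfying ∀x ∀y ∀z (Rxy ∧ Rxz → Ryz) validates the schema.
Frame condition: ∀x ∀y ∀z (Rxy ∧ Rxz → Ryz).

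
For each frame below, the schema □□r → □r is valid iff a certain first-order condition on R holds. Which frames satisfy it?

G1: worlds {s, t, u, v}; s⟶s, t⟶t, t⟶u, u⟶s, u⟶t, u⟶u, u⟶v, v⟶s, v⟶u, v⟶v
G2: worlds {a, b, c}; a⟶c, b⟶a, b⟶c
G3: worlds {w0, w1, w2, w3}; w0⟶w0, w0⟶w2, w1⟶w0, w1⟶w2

G1, G3

The schema corresponds to density: ∀x ∀y (Rxy → ∃z (Rxz ∧ Rzy)).
G1: ✓.
G2: fails — Rac but no z with Raz and Rzc.
G3: ✓.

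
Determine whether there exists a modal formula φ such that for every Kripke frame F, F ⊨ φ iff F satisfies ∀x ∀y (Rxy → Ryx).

The condition is symmetry. A defining modal formula is p → □◇p.
Suppose p→□◇p is valid. Take Rxy and set V(p)={x}. Then p at x, so □◇p at x, so ◇p at y, so some z with Ryz has p; z=x, i.e. Ryx.

Definable; p → □◇p defines it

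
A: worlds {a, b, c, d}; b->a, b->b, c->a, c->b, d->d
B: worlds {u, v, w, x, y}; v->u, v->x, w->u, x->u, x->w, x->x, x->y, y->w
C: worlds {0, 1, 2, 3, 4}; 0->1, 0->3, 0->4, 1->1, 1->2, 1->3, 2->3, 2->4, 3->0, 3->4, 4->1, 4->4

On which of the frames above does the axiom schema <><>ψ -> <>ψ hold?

This is the axiom for a generalized confluence (Geach) condition; its first-order frame correspondent is forall x forall y (x R^2 y -> exists w (y = w & xRw)).
A: condition met.
B: fails — vR²w but no t with w=t and vRt.
C: fails — 0R²0 but no w with 0=w and 0Rw.

A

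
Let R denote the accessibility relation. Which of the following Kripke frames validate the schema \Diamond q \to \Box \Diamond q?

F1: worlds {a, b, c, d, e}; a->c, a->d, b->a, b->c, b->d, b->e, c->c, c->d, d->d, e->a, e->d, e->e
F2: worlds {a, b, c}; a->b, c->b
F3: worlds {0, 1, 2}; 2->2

F3

Frame correspondent (Sahlqvist): \forall x \forall y \forall z (Rxy \wedge Rxz \to Ryz) — i.e. the Euclidean property.
F1: fails — Rad and Rac but not Rdc.
F2: fails — Rab and Rab but not Rbb.
F3: ✓.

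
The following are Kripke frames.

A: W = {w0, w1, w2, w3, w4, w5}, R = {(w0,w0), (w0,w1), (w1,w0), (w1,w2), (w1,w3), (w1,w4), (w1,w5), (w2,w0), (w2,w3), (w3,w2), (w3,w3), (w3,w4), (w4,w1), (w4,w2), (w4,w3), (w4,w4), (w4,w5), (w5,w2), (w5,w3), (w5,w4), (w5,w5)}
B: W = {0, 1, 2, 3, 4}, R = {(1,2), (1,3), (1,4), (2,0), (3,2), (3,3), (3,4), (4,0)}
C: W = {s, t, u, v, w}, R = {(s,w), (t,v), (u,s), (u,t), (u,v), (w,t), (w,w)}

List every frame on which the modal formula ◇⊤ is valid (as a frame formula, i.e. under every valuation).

This is the axiom for seriality; its first-order frame correspondent is ∀x ∃y Rxy.
A: condition met.
B: fails — world 0 has no successor.
C: fails — world v has no successor.

A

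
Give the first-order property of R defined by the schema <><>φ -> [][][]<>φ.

This is a Sahlqvist (Geach-type) schema ◇^2□^0φ → □^3◇^1φ.
First-order correspondent: forall x forall y forall z ((x R^2 y & x R^3 z) -> exists w (y = w & zRw)).

forall x forall y forall z ((x R^2 y & x R^3 z) -> exists w (y = w & zRw))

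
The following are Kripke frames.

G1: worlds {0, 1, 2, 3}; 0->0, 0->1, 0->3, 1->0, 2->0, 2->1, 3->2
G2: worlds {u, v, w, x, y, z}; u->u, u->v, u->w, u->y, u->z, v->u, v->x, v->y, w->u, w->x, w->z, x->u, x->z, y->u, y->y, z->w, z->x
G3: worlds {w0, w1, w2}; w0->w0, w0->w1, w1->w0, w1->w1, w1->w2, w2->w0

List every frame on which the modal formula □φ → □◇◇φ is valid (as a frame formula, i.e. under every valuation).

G2, G3

The schema corresponds to a generalized confluence (Geach) condition: ∀x ∀z (xRz → ∃w (xRw ∧ zR²w)).
G1: fails — 3R2 but no w with 3Rw and 2R²w.
G2: satisfies the condition.
G3: satisfies the condition.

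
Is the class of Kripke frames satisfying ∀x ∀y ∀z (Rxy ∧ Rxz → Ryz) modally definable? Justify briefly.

Yes, by ◇r → □◇r

The condition is the Euclidean property. A defining modal formula is ◇r → □◇r.
Suppose ◇r→□◇r is valid. Take Rxy, Rxz and set V(r)={y}. Then ◇r at x, so □◇r at x, so ◇r at z, so some w with Rzw has r; w=y, i.e. Rzy. By symmetry of the argument, Ryz.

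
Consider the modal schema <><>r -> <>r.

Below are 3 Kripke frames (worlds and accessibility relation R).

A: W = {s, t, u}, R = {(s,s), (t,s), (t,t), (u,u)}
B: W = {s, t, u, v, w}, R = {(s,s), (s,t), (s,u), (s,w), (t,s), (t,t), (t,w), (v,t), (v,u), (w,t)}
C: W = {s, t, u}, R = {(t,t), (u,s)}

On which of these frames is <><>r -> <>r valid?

A, C

This is the axiom for transitivity; its first-order frame correspondent is forall x forall y forall z (Rxy & Ryz -> Rxz).
A: condition met.
B: fails — Rwt and Rts but not Rws.
C: condition met.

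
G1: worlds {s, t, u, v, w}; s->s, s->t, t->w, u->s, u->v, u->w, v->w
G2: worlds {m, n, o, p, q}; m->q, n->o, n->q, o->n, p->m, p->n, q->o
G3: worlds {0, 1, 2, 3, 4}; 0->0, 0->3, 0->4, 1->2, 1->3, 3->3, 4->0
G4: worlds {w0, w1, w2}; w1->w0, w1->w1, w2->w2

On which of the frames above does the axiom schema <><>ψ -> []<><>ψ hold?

Frame correspondent (Sahlqvist): forall x forall y forall z ((x R^2 y & xRz) -> exists w (y = w & z R^2 w)) — i.e. a generalized confluence (Geach) condition.
G1: fails — sR²s, sRt but no w* with s=w* and tR²w*.
G2: fails — mR²o, mRq but no w with o=w and qR²w.
G3: fails — 0R²0, 0R3 but no w with 0=w and 3R²w.
G4: fails — w1R²w0, w1Rw0 but no w with w0=w and w0R²w.

none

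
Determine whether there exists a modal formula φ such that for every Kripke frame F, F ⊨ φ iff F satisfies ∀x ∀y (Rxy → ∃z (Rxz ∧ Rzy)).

Yes: it is density, defined by the C4 schema □□r → □r.
Suppose □□r→□r is valid. Take Rxy and set V(r)={w : xR²w}. Then □□r at x, so □r at x, so r at y, i.e. ∃z(Rxz∧Rzy).

Yes — defined by □□r → □r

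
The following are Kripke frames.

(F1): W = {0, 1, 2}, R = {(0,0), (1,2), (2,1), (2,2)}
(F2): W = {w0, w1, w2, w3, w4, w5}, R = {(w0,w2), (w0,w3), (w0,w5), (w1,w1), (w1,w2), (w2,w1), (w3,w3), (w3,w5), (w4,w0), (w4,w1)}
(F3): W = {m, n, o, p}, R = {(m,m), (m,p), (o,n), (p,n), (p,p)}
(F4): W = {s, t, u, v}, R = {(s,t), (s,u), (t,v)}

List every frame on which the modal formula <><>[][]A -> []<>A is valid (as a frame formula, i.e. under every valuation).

(F1)

This is the axiom for a generalized confluence (Geach) condition; its first-order frame correspondent is forall x forall y forall z ((x R^2 y & xRz) -> exists w (y R^2 w & zRw)).
(F1): holds.
(F2): fails — w0R²w1, w0Rw3 but no w with w1R²w and w3Rw.
(F3): fails — mR²n, mRm but no w with nR²w and mRw.
(F4): fails — sR²v, sRt but no w with vR²w and tRw.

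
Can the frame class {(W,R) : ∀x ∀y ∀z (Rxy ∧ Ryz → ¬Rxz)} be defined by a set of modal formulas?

Not modally definable

Any modally definable frame class is closed under surjective bounded morphisms.
The 3-cycle (worlds w0,w1,w2 with w0→w1→w2→w0) is intransitive. Mapping every world to a single reflexive point • is a surjective bounded morphism; the reflexive point is not intransitive (R••∧R•• but R••).
So no modal formula (or set of formulas) defines exactly the intransitive frames.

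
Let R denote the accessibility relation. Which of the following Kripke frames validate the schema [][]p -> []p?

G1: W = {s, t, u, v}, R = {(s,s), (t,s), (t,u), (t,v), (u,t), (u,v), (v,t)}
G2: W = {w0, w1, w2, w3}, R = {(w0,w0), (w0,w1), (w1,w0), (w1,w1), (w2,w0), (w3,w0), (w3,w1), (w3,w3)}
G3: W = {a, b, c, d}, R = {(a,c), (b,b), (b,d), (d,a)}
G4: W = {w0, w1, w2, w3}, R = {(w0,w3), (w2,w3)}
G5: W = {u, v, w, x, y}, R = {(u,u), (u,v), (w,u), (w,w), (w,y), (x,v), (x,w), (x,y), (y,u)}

G2

This is the axiom for density; its first-order frame correspondent is forall x forall y (Rxy -> exists z (Rxz & Rzy)).
G1: fails — Rvt but no z with Rvz and Rzt.
G2: ✓.
G3: fails — Rac but no z with Raz and Rzc.
G4: fails — Rw0w3 but no z with Rw0z and Rzw3.
G5: fails — Rxv but no z with Rxz and Rzv.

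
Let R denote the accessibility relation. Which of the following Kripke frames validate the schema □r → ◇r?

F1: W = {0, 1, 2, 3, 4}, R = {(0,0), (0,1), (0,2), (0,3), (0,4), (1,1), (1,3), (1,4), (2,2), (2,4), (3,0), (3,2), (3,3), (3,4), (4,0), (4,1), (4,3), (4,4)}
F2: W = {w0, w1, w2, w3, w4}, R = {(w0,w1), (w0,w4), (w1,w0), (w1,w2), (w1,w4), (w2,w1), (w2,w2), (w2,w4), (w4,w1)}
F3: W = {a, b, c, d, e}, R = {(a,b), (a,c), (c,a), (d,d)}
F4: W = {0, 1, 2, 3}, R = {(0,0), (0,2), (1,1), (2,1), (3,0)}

F1, F4

Frame correspondent (Sahlqvist): ∀x ∃y Rxy — i.e. seriality.
F1: condition met.
F2: fails — world w3 has no successor.
F3: fails — world b has no successor.
F4: condition met.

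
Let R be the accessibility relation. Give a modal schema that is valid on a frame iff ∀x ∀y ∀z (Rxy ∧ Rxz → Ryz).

◇r → □◇r

A defining formula is ◇r → □◇r (the 5 axiom).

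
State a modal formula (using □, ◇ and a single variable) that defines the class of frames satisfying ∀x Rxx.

This is reflexivity; the standard corresponding axiom is T: □q → q.
Suppose □q→q is valid. At any x set V(q)={w : Rxw}. Then □q holds at x, so q holds at x, i.e. Rxx.

□q → q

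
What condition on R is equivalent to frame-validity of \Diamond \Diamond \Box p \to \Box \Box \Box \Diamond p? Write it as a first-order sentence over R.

This is a Sahlqvist (Geach-type) schema ◇^2□^1p → □^3◇^1p.
Minimal-valuation argument: fix x; take any y with xR^2y and any z with xR^3z. Set V(p) to the set of worlds R-reachable from y in exactly 1 step. Then □^1p holds at y, so the antecedent holds at x; validity forces ◇^1p at z, giving a w with zR^1w and yR^1w.
First-order correspondent: \forall x \forall y \forall z ((x R^2 y \wedge x R^3 z) \to \exists w (yRw \wedge zRw)).

\forall x \forall y \forall z ((x R^2 y \wedge x R^3 z) \to \exists w (yRw \wedge zRw))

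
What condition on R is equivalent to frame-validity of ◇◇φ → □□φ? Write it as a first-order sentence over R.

This is a Sahlqvist (Geach-type) schema ◇^2□^0φ → □^2◇^0φ.
Minimal-valuation argument: fix x; take any y with xR^2y and any z with xR^2z. Set V(φ) to the set of worlds R-reachable from y in exactly 0 steps. Then □^0φ holds at y, so the antecedent holds at x; validity forces ◇^0φ at z, giving a w with zR^0w and yR^0w.
First-order correspondent: ∀x ∀y ∀z ((xR²y ∧ xR²z) → ∃w (y = w ∧ z = w)).

∀x ∀y ∀z ((xR²y ∧ xR²z) → ∃w (y = w ∧ z = w))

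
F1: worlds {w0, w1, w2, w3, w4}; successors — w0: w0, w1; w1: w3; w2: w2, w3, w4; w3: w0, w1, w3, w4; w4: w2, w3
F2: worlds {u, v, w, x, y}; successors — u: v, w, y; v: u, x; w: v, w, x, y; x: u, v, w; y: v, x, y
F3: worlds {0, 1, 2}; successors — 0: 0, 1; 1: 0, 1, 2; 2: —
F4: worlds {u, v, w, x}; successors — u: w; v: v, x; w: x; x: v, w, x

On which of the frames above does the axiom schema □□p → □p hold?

F1, F3

This is the axiom for density; its first-order frame correspondent is ∀x ∀y (Rxy → ∃z (Rxz ∧ Rzy)).
F1: condition met.
F2: fails — Rvx but no z with Rvz and Rzx.
F3: condition met.
F4: fails — Ruw but no z with Ruz and Rzw.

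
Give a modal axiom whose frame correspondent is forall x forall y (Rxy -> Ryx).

r → □◇r

This is symmetry; the standard corresponding axiom is B: r → □◇r.
Suppose r→□◇r is valid. Take Rxy and set V(r)={x}. Then r at x, so □◇r at x, so ◇r at y, so some z with Ryz has r; z=x, i.e. Ryx.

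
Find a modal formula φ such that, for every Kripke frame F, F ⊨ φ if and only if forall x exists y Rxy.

This is seriality; the standard corresponding axiom is D: □s → ◇s.

□s → ◇s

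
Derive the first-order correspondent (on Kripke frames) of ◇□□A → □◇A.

This is a Sahlqvist (Geach-type) schema ◇^1□^2A → □^1◇^1A.
Minimal-valuation argument: fix x; take any y with xR^1y and any z with xR^1z. Set V(A) to the set of worlds R-reachable from y in exactly 2 steps. Then □^2A holds at y, so the antecedent holds at x; validity forces ◇^1A at z, giving a w with zR^1w and yR^2w.
First-order correspondent: ∀x ∀y ∀z ((xRy ∧ xRz) → ∃w (yR²w ∧ zRw)).

∀x ∀y ∀z ((xRy ∧ xRz) → ∃w (yR²w ∧ zRw))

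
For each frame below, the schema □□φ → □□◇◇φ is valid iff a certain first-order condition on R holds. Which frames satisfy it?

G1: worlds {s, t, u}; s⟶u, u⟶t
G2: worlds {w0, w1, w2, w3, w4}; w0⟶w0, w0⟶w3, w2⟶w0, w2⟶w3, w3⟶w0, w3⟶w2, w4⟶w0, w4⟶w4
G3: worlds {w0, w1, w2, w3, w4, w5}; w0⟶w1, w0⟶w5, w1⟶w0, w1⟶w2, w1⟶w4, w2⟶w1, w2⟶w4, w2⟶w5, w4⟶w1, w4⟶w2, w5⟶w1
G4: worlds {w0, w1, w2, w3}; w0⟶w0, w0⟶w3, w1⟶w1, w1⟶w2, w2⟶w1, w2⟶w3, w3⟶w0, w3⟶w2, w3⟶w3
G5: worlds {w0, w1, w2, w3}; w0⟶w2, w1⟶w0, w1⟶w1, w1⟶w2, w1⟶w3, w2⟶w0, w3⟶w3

G2, G3, G4, G5

Frame correspondent (Sahlqvist): ∀x ∀z (xR²z → ∃w (xR²w ∧ zR²w)) — i.e. a generalized confluence (Geach) condition.
G1: fails — sR²t but no w with sR²w and tR²w.
G2: condition met.
G3: condition met.
G4: condition met.
G5: condition met.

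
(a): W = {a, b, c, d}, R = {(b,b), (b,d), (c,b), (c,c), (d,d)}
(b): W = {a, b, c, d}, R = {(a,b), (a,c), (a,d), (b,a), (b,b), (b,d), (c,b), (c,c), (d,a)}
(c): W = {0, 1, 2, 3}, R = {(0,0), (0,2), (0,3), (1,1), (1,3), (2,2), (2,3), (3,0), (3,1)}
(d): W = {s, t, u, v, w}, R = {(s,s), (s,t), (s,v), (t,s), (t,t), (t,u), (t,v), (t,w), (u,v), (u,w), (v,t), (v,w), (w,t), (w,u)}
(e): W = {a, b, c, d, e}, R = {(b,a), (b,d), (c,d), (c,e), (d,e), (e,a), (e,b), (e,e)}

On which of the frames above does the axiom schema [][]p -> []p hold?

(a), (c)

This is the axiom for density; its first-order frame correspondent is forall x forall y (Rxy -> exists z (Rxz & Rzy)).
(a): ✓.
(b): fails — Rda but no z with Rdz and Rza.
(c): ✓.
(d): fails — Ruv but no z with Ruz and Rzv.
(e): fails — Rcd but no z with Rcz and Rzd.
Valid on: (a), (c).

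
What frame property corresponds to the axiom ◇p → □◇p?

This schema is the 5 axiom.
Its frame correspondent is the Euclidean property — ∀x ∀y ∀z (Rxy ∧ Rxz → Ryz).

The Euclidean property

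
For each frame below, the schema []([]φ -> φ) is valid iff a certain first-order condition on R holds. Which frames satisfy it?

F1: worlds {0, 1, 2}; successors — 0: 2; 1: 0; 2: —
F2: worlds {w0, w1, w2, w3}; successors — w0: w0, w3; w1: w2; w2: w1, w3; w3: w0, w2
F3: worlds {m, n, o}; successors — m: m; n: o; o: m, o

F3

This is the axiom for shift-reflexivity; its first-order frame correspondent is forall x forall y (Rxy -> Ryy).
F1: fails — R10 but not R00.
F2: fails — Rw1w2 but not Rw2w2.
F3: holds.
Valid on: F3.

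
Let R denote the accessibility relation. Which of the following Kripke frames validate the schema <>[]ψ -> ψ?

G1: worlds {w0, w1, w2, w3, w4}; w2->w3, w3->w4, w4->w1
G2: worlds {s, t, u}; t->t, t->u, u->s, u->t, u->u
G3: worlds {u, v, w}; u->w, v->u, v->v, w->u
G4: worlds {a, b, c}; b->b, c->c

Frame correspondent (Sahlqvist): forall x forall y (Rxy -> Ryx) — i.e. symmetry.
G1: fails — Rw4w1 but not Rw1w4.
G2: fails — Rus but not Rsu.
G3: fails — Rvu but not Ruv.
G4: satisfies the condition.

G4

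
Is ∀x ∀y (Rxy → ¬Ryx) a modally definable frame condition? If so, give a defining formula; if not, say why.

No

Modal frame validity is preserved under surjective bounded morphisms.
The 4-cycle (worlds w0,w1,w2,w3 with w0→w1→w2→w3→w0) is asymmetric. Mapping every world to a single reflexive point • is a surjective bounded morphism, and the reflexive point is not asymmetric (R•• but asymmetry requires ¬R••).
So the class is not modally definable.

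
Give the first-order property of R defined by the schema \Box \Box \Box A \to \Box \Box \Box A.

\forall x \forall z (x R^3 z \to \exists w (x R^3 w \wedge z = w))

This is a Sahlqvist (Geach-type) schema ◇^0□^3A → □^3◇^0A.
First-order correspondent: \forall x \forall z (x R^3 z \to \exists w (x R^3 w \wedge z = w)).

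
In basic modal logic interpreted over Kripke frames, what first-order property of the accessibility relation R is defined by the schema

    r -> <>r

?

Reflexivity

Replacing r by ¬r and contraposing gives the equivalent schema □r → r.
Suppose □r→r is valid. At any x set V(r)={w : Rxw}. Then □r holds at x, so r holds at x, i.e. Rxx.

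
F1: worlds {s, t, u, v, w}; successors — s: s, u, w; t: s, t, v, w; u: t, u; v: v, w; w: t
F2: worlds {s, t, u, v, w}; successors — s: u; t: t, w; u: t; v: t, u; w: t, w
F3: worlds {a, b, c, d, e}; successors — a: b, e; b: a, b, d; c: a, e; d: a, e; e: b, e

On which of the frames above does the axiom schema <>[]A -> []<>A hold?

This is the axiom for convergence; its first-order frame correspondent is forall x forall y forall z (Rxy & Rxz -> exists w (Ryw & Rzw)).
F1: fails — Rsw and Rss but w and s have no common successor.
F2: holds.
F3: holds.
Valid on: F2, F3.

F2, F3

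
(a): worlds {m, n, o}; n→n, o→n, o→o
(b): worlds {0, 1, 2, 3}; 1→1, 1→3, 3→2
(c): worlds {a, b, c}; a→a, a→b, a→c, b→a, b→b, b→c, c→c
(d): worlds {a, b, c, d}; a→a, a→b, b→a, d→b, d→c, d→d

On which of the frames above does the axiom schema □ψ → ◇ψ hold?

Frame correspondent (Sahlqvist): ∀x ∃y Rxy — i.e. seriality.
(a): fails — world m has no successor.
(b): fails — world 0 has no successor.
(c): holds.
(d): fails — world c has no successor.

(c)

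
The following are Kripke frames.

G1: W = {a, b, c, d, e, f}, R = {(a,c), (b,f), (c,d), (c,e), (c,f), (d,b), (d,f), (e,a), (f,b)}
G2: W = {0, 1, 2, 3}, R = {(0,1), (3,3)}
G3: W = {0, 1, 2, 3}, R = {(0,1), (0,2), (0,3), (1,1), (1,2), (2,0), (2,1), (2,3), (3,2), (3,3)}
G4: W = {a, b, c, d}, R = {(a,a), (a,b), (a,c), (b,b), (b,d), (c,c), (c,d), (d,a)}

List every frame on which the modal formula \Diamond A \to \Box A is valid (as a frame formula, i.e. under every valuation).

G2

This is the axiom for partial functionality; its first-order frame correspondent is \forall x \forall y \forall z (Rxy \wedge Rxz \to y = z).
G1: fails — c sees both d and e.
G2: holds.
G3: fails — 0 sees both 1 and 2.
G4: fails — a sees both a and b.
Valid on: G2.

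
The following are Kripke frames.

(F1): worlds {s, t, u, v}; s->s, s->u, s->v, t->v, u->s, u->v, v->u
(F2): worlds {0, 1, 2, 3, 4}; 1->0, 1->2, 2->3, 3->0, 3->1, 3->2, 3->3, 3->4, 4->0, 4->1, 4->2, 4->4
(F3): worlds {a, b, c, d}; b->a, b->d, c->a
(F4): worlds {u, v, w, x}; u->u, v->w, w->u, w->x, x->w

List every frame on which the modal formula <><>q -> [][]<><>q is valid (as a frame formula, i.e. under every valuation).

Frame correspondent (Sahlqvist): forall x forall y forall z ((x R^2 y & x R^2 z) -> exists w (y = w & z R^2 w)) — i.e. a generalized confluence (Geach) condition.
(F1): fails — sR²u, sR²v but no w with u=w and vR²w.
(F2): fails — 2R²0, 2R²0 but no w with 0=w and 0R²w.
(F3): ✓.
(F4): fails — vR²x, vR²u but no t with x=t and uR²t.

(F3)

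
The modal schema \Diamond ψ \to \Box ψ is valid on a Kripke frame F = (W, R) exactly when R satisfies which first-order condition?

This schema is the CD axiom.
Its frame correspondent is partial functionality — \forall x \forall y \forall z (Rxy \wedge Rxz \to y = z).

partial functionality: \forall x \forall y \forall z (Rxy \wedge Rxz \to y = z)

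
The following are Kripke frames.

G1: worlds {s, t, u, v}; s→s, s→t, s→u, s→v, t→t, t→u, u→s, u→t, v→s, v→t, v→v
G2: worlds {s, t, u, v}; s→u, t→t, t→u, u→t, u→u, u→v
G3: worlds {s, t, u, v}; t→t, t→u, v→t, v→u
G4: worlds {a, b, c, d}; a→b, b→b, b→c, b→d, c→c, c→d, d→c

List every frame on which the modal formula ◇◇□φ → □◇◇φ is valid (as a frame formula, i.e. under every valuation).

G1, G4

The schema corresponds to a generalized confluence (Geach) condition: ∀x ∀y ∀z ((xR²y ∧ xRz) → ∃w (yRw ∧ zR²w)).
G1: satisfies the condition.
G2: fails — sR²v, sRu but no w with vRw and uR²w.
G3: fails — tR²t, tRu but no w with tRw and uR²w.
G4: satisfies the condition.
Valid on: G1, G4.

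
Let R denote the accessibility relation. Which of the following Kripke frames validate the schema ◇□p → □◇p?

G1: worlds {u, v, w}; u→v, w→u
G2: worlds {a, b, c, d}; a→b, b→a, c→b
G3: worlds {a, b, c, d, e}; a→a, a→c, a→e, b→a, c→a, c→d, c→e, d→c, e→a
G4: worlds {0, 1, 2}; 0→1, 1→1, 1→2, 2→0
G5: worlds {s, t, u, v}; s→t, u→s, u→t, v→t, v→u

The schema corresponds to convergence: ∀x ∀y ∀z (Rxy ∧ Rxz → ∃w (Ryw ∧ Rzw)).
G1: fails — Ruv and Ruv but v and v have no common successor.
G2: condition met.
G3: fails — Rcd and Rce but d and e have no common successor.
G4: fails — R12 and R11 but 2 and 1 have no common successor.
G5: fails — Rst and Rst but t and t have no common successor.

G2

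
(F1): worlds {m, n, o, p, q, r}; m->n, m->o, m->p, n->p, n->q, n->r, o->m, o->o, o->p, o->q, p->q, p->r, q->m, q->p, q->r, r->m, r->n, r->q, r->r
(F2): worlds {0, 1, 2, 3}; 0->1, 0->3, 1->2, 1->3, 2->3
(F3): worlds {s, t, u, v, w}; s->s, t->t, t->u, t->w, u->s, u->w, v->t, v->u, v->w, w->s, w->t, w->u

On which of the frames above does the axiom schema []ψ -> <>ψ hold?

The schema corresponds to seriality: forall x exists y Rxy.
(F1): satisfies the condition.
(F2): fails — world 3 has no successor.
(F3): satisfies the condition.

(F1), (F3)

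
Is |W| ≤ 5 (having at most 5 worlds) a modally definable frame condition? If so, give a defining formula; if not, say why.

Not modally definable

Modal frame validity is preserved under disjoint unions.
Any modal formula valid on each of 6 disjoint one-world frames is valid on their disjoint union (validity is preserved under disjoint unions). Each one-world frame has |W|=1≤5, but the union has |W|=6.
So the class is not modally definable.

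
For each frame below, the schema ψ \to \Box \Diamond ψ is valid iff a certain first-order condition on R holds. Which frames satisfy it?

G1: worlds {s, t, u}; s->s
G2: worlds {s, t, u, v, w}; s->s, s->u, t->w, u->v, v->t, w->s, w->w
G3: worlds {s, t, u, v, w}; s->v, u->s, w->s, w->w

G1

The schema corresponds to symmetry: \forall x \forall y (Rxy \to Ryx).
G1: satisfies the condition.
G2: fails — Ruv but not Rvu.
G3: fails — Rus but not Rsu.
Valid on: G1.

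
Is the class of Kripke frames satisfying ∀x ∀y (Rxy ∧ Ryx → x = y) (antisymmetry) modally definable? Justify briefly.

No

If a class were modally definable it would be closed under surjective bounded morphisms (Goldblatt–Thomason).
The 8-cycle (worlds s,t,u,v,w,x,y,z with s→t→u→v→w→x→y→z→s) is antisymmetric. Sending even-indexed worlds to • and odd-indexed worlds to ∘ is a surjective bounded morphism onto the two-world frame with •↔∘, which is not antisymmetric.
Hence antisymmetry is not modally definable.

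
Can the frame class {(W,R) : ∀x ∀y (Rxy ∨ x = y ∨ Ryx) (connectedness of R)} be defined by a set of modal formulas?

Not modally definable

If a class were modally definable it would be closed under disjoint unions (Goldblatt–Thomason).
Take 4 disjoint single-world reflexive frames: each is trivially connected, but their disjoint union has 4 worlds with no edge between distinct components, so it is not connected.
So the class is not modally definable.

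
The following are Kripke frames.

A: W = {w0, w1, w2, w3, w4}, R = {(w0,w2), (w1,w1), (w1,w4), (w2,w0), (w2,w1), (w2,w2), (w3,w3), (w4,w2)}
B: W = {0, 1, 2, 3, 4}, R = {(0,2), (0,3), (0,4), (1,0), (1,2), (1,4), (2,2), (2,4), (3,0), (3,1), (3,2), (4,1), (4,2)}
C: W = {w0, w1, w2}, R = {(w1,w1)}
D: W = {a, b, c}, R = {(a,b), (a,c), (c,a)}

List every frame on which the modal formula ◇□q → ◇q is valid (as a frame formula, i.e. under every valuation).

B, C

The schema corresponds to a generalized confluence (Geach) condition: ∀x ∀y (xRy → ∃w (yRw ∧ xRw)).
A: fails — w1Rw4 but no w with w4Rw and w1Rw.
B: satisfies the condition.
C: satisfies the condition.
D: fails — aRb but no w with bRw and aRw.
Valid on: B, C.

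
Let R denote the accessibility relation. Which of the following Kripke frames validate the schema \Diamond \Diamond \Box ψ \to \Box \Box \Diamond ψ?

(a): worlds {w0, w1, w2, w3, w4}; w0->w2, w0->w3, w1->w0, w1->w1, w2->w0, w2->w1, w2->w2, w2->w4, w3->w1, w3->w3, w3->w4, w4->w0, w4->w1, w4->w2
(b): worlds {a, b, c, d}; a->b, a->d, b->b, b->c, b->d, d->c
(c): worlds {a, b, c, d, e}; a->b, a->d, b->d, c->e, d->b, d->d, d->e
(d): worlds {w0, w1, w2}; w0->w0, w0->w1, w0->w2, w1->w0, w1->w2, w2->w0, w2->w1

(d)

The schema corresponds to a generalized confluence (Geach) condition: \forall x \forall y \forall z ((x R^2 y \wedge x R^2 z) \to \exists w (yRw \wedge zRw)).
(a): fails — w0R²w0, w0R²w1 but no w with w0Rw and w1Rw.
(b): fails — aR²b, aR²c but no w with bRw and cRw.
(c): fails — aR²b, aR²e but no w with bRw and eRw.
(d): holds.
Valid on: (d).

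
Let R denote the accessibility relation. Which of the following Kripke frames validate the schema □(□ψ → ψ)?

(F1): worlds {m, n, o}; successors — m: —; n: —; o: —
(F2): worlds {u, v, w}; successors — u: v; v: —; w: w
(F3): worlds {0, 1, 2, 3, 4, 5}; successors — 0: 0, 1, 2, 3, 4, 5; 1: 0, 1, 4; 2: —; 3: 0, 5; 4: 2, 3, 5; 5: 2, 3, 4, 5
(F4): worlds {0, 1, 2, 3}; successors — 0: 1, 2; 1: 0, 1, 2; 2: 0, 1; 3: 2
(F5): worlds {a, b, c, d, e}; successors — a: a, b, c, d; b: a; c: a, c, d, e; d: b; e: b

(F1)

The schema corresponds to shift-reflexivity: ∀x ∀y (Rxy → Ryy).
(F1): ✓.
(F2): fails — Ruv but not Rvv.
(F3): fails — R02 but not R22.
(F4): fails — R10 but not R00.
(F5): fails — Reb but not Rbb.
Valid on: (F1).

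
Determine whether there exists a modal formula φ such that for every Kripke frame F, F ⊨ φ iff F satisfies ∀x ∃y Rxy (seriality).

This is a Sahlqvist condition; the D axiom □r → ◇r defines it.
Suppose □r→◇r is valid. At any x set V(r)=W. Then □r at x, so ◇r at x, so x has a successor.

Yes, by □r → ◇r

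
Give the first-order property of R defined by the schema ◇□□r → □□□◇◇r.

∀x ∀y ∀z ((xRy ∧ xR³z) → ∃w (yR²w ∧ zR²w))

This is a Sahlqvist (Geach-type) schema ◇^1□^2r → □^3◇^2r.
Minimal-valuation argument: fix x; take any y with xR^1y and any z with xR^3z. Set V(r) to the set of worlds R-reachable from y in exactly 2 steps. Then □^2r holds at y, so the antecedent holds at x; validity forces ◇^2r at z, giving a w with zR^2w and yR^2w.
First-order correspondent: ∀x ∀y ∀z ((xRy ∧ xR³z) → ∃w (yR²w ∧ zR²w)).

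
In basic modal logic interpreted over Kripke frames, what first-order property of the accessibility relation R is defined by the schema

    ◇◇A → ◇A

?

Replacing A by ¬A and contraposing gives the equivalent schema □A → □□A.
Suppose □A→□□A is valid. Take Rxy, Ryz and set V(A)={w : Rxw}. Then □A at x, so □□A at x, so □A at y, so A at z, i.e. Rxz.

transitivity: ∀x ∀y ∀z (Rxy ∧ Ryz → Rxz)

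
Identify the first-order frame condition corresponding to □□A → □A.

Density

Suppose □□A→□A is valid. Take Rxy and set V(A)={w : xR²w}. Then □□A at x, so □A at x, so A at y, i.e. ∃z(Rxz∧Rzy).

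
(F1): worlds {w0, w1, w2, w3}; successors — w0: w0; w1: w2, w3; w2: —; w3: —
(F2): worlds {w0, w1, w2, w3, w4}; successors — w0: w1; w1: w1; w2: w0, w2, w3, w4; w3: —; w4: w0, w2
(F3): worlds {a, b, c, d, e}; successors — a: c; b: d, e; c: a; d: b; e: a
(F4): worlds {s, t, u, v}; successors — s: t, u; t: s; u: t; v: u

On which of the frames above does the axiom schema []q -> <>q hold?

(F3), (F4)

Frame correspondent (Sahlqvist): forall x exists y Rxy — i.e. seriality.
(F1): fails — world w2 has no successor.
(F2): fails — world w3 has no successor.
(F3): ✓.
(F4): ✓.
Valid on: (F3), (F4).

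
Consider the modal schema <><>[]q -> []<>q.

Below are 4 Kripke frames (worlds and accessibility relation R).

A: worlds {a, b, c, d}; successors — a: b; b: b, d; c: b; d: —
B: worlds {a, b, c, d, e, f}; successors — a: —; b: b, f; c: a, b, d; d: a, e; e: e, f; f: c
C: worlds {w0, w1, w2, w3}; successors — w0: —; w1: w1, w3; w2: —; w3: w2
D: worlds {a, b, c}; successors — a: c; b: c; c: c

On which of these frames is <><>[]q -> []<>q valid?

Frame correspondent (Sahlqvist): forall x forall y forall z ((x R^2 y & xRz) -> exists w (yRw & zRw)) — i.e. a generalized confluence (Geach) condition.
A: fails — aR²d, aRb but no w with dRw and bRw.
B: fails — bR²b, bRf but no w with bRw and fRw.
C: fails — w1R²w1, w1Rw3 but no w with w1Rw and w3Rw.
D: ✓.

D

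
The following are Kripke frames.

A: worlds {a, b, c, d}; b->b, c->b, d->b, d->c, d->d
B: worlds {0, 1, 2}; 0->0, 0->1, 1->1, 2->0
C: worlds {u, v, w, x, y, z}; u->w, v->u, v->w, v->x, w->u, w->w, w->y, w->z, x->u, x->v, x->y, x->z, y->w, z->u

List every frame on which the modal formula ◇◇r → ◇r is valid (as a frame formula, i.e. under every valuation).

A

This is the axiom for transitivity; its first-order frame correspondent is ∀x ∀y ∀z (Rxy ∧ Ryz → Rxz).
A: condition met.
B: fails — R20 and R01 but not R21.
C: fails — Ruw and Rwu but not Ruu.
Valid on: A.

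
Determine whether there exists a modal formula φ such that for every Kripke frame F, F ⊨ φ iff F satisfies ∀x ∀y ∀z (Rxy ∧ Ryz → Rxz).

Yes: it is transitivity, defined by the 4 schema □r → □□r.
Suppose □r→□□r is valid. Take Rxy, Ryz and set V(r)={w : Rxw}. Then □r at x, so □□r at x, so □r at y, so r at z, i.e. Rxz.

Definable; □r → □□r defines it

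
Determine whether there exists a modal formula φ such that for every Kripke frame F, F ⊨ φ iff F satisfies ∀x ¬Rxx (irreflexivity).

No

Any modally definable frame class is closed under surjective bounded morphisms.
The 2-cycle (worlds a,b with a→b→a) is irreflexive, and the map sending every world to a single reflexive point • is a surjective bounded morphism (forth: every edge maps to (•,•); back: every world has a successor). So any modal formula valid on the 2-cycle is also valid on the reflexive point, which is not irreflexive.
So no modal formula (or set of formulas) defines exactly the irreflexive frames.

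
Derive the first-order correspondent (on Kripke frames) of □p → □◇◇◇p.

∀x ∀z (xRz → ∃w (xRw ∧ zR³w))

This is a Sahlqvist (Geach-type) schema ◇^0□^1p → □^1◇^3p.
Minimal-valuation argument: fix x; take any y with xR^0y and any z with xR^1z. Set V(p) to the set of worlds R-reachable from y in exactly 1 step. Then □^1p holds at y, so the antecedent holds at x; validity forces ◇^3p at z, giving a w with zR^3w and yR^1w.
First-order correspondent: ∀x ∀z (xRz → ∃w (xRw ∧ zR³w)).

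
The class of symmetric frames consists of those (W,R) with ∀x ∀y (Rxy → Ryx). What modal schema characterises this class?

s → □◇s

A defining formula is s → □◇s (the B axiom).
Suppose s→□◇s is valid. Take Rxy and set V(s)={x}. Then s at x, so □◇s at x, so ◇s at y, so some z with Ryz has s; z=x, i.e. Ryx.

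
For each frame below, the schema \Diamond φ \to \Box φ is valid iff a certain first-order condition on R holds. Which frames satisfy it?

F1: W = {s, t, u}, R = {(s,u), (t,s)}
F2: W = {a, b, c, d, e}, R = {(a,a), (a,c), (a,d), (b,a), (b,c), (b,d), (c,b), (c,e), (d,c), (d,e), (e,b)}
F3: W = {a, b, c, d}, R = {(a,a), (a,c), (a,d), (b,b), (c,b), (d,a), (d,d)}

The schema corresponds to partial functionality: \forall x \forall y \forall z (Rxy \wedge Rxz \to y = z).
F1: satisfies the condition.
F2: fails — a sees both a and c.
F3: fails — a sees both a and c.
Valid on: F1.

F1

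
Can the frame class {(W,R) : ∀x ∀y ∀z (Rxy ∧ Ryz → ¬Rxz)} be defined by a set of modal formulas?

If a class were modally definable it would be closed under surjective bounded morphisms (Goldblatt–Thomason).
The 3-cycle (worlds w0,w1,w2 with w0→w1→w2→w0) is intransitive. Mapping every world to a single reflexive point • is a surjective bounded morphism; the reflexive point is not intransitive (R••∧R•• but R••).
So the class is not modally definable.

Not modally definable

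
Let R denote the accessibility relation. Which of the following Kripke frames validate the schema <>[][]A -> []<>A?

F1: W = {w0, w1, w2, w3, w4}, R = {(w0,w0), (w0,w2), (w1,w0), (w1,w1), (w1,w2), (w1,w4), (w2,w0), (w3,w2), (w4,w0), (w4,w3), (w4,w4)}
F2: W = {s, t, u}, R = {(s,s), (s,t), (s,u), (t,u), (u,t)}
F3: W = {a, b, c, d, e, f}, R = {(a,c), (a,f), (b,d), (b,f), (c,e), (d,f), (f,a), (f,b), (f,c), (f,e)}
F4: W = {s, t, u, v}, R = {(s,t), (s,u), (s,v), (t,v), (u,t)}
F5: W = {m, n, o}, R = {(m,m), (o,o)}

This is the axiom for a generalized confluence (Geach) condition; its first-order frame correspondent is forall x forall y forall z ((xRy & xRz) -> exists w (y R^2 w & zRw)).
F1: fails — w4Rw3, w4Rw3 but no w with w3R²w and w3Rw.
F2: fails — sRt, sRt but no w with tR²w and tRw.
F3: fails — aRc, aRc but no w with cR²w and cRw.
F4: fails — sRt, sRt but no w with tR²w and tRw.
F5: satisfies the condition.
Valid on: F5.

F5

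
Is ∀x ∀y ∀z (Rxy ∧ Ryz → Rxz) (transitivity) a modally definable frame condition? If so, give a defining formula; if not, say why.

Yes — defined by □r → □□r

The condition is transitivity. A defining modal formula is □r → □□r.
Suppose □r→□□r is valid. Take Rxy, Ryz and set V(r)={w : Rxw}. Then □r at x, so □□r at x, so □r at y, so r at z, i.e. Rxz.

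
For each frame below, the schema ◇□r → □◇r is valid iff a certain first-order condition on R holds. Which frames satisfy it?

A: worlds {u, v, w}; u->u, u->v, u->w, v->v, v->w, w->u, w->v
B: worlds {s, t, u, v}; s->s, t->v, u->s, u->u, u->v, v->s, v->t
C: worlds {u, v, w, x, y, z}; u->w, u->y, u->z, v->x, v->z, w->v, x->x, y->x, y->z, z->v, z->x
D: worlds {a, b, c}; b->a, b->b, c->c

A

The schema corresponds to convergence: ∀x ∀y ∀z (Rxy ∧ Rxz → ∃w (Ryw ∧ Rzw)).
A: holds.
B: fails — Rvt and Rvs but t and s have no common successor.
C: fails — Ruw and Ruy but w and y have no common successor.
D: fails — Rba and Rba but a and a have no common successor.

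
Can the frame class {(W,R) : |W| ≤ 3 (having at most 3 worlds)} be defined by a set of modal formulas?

Any modally definable frame class is closed under disjoint unions.
Any modal formula valid on each of 4 disjoint one-world frames is valid on their disjoint union (validity is preserved under disjoint unions). Each one-world frame has |W|=1≤3, but the union has |W|=4.
So no modal formula (or set of formulas) defines exactly the |W|≤3 frames.

Not definable by any modal formula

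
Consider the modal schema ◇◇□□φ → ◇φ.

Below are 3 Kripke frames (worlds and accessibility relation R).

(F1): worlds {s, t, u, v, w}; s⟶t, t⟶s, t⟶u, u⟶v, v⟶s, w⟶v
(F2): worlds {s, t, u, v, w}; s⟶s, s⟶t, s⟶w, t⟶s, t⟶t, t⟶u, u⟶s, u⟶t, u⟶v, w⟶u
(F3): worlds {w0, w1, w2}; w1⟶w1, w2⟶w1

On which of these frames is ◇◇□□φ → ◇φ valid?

(F3)

Frame correspondent (Sahlqvist): ∀x ∀y (xR²y → ∃w (yR²w ∧ xRw)) — i.e. a generalized confluence (Geach) condition.
(F1): fails — sR²s but no w* with sR²w* and sRw*.
(F2): fails — tR²v but no w* with vR²w* and tRw*.
(F3): condition met.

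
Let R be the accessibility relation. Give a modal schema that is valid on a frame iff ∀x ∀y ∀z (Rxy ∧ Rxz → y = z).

This is partial functionality; the standard corresponding axiom is CD: ◇ψ → □ψ.

◇ψ → □ψ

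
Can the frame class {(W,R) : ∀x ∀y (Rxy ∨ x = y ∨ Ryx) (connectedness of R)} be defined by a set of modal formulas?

Modal frame validity is preserved under disjoint unions.
Take 4 disjoint single-world reflexive frames: each is trivially connected, but their disjoint union has 4 worlds with no edge between distinct components, so it is not connected.
So the class is not modally definable.

No — not modally definable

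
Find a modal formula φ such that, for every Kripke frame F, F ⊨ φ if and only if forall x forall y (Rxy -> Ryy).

□(□s → s)

This is shift-reflexivity; the standard corresponding axiom is T□: □(□s → s).
Suppose □(□s→s) is valid. Take Rxy and set V(s)={w : Ryw}. Then at y, □s holds; since □(□s→s) at x, □s→s at y, so s at y, i.e. Ryy.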